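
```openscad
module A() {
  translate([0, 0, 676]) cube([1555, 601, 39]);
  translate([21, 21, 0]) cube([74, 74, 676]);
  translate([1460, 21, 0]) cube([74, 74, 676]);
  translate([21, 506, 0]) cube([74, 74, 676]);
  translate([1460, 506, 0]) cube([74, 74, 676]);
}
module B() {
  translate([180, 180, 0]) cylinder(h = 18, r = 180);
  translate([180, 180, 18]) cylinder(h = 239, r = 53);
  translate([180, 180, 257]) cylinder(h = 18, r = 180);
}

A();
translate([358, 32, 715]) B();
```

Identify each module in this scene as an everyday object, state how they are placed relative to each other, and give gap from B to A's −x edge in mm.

A is a table. B is a spool. The spool is on top of the table. The gap from the spool to the table's −x edge is 358 mm.

The spool's min-x is at 358; the table's min-x is 0; gap = 358 mm.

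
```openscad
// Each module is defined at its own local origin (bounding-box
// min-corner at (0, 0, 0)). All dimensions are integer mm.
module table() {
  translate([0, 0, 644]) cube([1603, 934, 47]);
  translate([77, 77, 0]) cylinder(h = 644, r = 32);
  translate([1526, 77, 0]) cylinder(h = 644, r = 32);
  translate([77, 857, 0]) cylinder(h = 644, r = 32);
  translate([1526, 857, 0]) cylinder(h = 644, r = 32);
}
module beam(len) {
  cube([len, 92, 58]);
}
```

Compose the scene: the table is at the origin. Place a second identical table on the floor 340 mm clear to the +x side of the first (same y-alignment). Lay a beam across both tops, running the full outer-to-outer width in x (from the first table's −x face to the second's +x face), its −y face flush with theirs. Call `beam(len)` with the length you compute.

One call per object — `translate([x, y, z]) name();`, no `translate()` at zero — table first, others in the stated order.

table();
translate([1943, 0, 0]) table();
translate([0, 0, 691]) beam(3546);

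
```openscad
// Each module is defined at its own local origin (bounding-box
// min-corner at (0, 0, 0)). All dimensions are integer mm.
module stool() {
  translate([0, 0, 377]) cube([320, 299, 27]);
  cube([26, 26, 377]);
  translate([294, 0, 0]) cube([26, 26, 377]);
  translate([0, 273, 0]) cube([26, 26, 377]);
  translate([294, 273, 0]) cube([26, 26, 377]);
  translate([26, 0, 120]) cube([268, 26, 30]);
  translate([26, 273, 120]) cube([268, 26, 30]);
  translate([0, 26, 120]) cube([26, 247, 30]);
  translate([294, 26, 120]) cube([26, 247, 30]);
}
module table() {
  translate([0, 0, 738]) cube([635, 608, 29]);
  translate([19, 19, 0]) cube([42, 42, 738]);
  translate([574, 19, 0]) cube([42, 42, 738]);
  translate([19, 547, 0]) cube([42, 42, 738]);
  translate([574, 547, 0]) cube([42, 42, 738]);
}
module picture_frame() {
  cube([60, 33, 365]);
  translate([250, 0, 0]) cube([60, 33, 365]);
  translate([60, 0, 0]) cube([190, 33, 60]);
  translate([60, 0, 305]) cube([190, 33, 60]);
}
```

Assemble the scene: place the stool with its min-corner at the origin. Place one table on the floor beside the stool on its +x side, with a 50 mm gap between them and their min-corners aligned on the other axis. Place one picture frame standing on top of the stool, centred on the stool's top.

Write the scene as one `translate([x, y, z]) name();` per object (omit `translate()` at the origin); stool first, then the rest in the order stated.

stool();
translate([370, 0, 0]) table();
translate([5, 133, 404]) picture_frame();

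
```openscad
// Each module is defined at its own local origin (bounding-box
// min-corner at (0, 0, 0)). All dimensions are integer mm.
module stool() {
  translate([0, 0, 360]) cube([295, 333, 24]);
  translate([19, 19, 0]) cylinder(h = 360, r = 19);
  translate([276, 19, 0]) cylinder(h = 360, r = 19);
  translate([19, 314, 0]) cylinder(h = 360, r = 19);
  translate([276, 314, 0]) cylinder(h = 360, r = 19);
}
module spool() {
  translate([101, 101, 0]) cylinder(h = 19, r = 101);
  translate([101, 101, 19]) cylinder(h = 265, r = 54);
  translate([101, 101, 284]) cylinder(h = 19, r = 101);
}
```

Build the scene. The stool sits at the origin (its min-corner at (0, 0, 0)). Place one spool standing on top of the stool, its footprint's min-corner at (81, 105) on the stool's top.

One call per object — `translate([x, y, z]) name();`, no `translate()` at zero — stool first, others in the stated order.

stool();
translate([81, 105, 384]) spool();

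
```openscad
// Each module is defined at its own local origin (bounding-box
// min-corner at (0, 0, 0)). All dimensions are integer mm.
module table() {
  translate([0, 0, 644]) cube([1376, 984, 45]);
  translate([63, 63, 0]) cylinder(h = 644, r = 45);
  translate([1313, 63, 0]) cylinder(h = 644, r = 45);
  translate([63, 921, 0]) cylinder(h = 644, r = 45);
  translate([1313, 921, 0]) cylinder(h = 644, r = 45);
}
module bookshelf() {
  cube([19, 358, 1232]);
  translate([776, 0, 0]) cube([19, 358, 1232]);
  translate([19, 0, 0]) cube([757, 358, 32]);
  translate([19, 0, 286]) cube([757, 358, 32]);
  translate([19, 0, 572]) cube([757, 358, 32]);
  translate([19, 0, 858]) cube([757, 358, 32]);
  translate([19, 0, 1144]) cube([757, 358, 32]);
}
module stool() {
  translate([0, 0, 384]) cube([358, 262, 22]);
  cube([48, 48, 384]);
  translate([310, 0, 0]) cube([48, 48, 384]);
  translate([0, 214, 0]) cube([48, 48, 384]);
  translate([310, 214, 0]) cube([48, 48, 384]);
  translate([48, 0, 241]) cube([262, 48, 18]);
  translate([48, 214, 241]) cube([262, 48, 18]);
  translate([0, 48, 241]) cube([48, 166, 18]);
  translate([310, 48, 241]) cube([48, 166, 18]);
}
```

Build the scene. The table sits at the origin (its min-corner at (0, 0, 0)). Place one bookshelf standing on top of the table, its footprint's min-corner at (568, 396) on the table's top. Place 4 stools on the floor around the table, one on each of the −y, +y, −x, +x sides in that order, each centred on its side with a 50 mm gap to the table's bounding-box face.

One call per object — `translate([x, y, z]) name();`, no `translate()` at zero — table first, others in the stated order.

table();
translate([568, 396, 689]) bookshelf();
translate([509, -312, 0]) stool();
translate([509, 1034, 0]) stool();
translate([-408, 361, 0]) stool();
translate([1426, 361, 0]) stool();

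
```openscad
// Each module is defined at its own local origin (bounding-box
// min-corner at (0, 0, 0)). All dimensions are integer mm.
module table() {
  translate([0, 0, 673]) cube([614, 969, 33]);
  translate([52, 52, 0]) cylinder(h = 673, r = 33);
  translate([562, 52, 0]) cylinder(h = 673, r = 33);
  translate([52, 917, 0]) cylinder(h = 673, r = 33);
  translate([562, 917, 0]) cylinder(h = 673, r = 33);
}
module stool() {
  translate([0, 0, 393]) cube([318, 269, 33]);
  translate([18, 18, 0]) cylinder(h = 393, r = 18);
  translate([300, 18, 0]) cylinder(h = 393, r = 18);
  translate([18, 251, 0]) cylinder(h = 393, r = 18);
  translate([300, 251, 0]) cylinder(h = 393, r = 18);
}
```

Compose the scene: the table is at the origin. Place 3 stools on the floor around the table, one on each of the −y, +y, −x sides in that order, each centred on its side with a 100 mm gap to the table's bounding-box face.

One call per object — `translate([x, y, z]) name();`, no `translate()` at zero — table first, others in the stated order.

table();
translate([148, -369, 0]) stool();
translate([148, 1069, 0]) stool();
translate([-418, 350, 0]) stool();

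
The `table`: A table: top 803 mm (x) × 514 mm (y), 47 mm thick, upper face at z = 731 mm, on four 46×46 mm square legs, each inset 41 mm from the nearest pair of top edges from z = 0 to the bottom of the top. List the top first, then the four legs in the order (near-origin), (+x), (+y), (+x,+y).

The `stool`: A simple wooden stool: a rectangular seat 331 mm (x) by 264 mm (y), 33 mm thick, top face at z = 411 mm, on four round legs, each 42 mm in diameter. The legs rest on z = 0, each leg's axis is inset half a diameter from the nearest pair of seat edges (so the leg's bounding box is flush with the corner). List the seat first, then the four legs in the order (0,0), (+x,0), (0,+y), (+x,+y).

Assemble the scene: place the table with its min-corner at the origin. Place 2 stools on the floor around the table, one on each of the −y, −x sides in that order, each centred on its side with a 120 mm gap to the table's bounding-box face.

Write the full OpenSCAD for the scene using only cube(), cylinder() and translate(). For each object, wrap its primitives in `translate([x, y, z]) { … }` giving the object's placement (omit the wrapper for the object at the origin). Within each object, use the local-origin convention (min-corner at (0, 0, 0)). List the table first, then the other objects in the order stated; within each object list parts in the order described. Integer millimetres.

translate([0, 0, 684]) cube([803, 514, 47]);
translate([41, 41, 0]) cube([46, 46, 684]);
translate([716, 41, 0]) cube([46, 46, 684]);
translate([41, 427, 0]) cube([46, 46, 684]);
translate([716, 427, 0]) cube([46, 46, 684]);
translate([236, -384, 0]) {
  translate([0, 0, 378]) cube([331, 264, 33]);
  translate([21, 21, 0]) cylinder(h = 378, r = 21);
  translate([310, 21, 0]) cylinder(h = 378, r = 21);
  translate([21, 243, 0]) cylinder(h = 378, r = 21);
  translate([310, 243, 0]) cylinder(h = 378, r = 21);
}
translate([-451, 125, 0]) {
  translate([0, 0, 378]) cube([331, 264, 33]);
  translate([21, 21, 0]) cylinder(h = 378, r = 21);
  translate([310, 21, 0]) cylinder(h = 378, r = 21);
  translate([21, 243, 0]) cylinder(h = 378, r = 21);
  translate([310, 243, 0]) cylinder(h = 378, r = 21);
}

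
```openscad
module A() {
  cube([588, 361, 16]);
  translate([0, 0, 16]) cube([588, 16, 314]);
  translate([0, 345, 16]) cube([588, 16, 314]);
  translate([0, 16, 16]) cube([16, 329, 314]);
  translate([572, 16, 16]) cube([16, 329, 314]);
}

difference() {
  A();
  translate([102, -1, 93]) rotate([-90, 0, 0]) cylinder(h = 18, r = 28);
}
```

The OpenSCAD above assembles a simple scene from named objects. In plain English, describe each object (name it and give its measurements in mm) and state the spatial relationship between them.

A is an open-topped rectangular box: outside dimensions 588×361×330 mm, with a uniform wall and base thickness of 16 mm. The base is a full 588×361 slab on the floor; four walls sit on top of the base. The front and back walls (the −y and +y sides) span the full width; the two side walls fit between them.

The open box has a circular hole of radius 28 mm through its front wall, centred at (x = 102, z = 93).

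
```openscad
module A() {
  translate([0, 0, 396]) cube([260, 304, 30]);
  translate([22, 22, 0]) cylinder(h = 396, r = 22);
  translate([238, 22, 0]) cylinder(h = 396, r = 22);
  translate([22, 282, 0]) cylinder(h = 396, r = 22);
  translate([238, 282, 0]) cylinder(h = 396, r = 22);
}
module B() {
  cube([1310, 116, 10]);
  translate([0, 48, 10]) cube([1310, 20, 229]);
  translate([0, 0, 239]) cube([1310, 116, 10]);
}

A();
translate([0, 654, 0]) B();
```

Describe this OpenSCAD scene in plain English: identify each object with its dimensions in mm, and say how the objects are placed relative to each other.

A is a four-legged stool. The seat is 260×304 mm, 30 mm thick, top at z = 426 mm. It stands on four round legs, each 44 mm in diameter, from z = 0 to the seat underside, each leg's axis is inset half a diameter from the nearest pair of seat edges (so the leg's bounding box is flush with the corner).

B is an I-beam lying along x, 1310 mm long. Overall section height 249 mm. Two flanges 116 mm wide (y) and 10 mm thick, one on the floor and one at the top; a web 20 mm thick runs between them, centred on the flange width.

The I-beam is on the floor beside the stool on its +y side.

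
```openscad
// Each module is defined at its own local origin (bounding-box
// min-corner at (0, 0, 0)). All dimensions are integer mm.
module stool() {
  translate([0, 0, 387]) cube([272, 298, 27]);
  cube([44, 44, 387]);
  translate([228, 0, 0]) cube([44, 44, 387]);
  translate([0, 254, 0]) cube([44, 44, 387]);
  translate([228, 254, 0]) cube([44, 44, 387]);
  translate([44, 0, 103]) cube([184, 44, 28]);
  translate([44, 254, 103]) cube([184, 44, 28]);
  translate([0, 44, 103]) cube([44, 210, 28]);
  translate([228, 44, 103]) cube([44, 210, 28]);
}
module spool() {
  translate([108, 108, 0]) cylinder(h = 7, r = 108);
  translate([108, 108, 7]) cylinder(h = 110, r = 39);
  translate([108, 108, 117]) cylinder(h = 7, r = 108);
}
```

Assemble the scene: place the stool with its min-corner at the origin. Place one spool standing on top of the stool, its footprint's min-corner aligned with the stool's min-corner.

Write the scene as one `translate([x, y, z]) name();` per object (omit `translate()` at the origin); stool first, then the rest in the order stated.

stool();
translate([0, 0, 414]) spool();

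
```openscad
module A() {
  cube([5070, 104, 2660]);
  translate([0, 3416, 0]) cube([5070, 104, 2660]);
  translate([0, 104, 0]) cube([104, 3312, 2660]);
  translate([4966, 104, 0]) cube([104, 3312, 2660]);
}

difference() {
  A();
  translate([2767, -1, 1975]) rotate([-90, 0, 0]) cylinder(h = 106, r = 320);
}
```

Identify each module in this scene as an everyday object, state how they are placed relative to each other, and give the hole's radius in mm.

A is a house frame. The house frame has a circular hole through its front wall. The hole's radius is 320 mm.

The subtracted cylinder has r = 320 mm.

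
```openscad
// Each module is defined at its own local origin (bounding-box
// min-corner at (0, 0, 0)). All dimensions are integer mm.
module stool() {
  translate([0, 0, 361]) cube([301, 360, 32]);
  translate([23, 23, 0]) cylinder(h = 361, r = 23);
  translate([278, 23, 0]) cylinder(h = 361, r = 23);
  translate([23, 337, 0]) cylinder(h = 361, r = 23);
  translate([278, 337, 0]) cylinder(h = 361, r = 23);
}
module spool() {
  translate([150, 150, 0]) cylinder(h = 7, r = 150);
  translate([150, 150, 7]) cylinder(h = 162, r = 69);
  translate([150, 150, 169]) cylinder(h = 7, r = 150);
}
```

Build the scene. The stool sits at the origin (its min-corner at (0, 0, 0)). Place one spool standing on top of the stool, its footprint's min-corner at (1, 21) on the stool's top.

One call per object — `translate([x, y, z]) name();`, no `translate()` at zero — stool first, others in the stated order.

stool();
translate([1, 21, 393]) spool();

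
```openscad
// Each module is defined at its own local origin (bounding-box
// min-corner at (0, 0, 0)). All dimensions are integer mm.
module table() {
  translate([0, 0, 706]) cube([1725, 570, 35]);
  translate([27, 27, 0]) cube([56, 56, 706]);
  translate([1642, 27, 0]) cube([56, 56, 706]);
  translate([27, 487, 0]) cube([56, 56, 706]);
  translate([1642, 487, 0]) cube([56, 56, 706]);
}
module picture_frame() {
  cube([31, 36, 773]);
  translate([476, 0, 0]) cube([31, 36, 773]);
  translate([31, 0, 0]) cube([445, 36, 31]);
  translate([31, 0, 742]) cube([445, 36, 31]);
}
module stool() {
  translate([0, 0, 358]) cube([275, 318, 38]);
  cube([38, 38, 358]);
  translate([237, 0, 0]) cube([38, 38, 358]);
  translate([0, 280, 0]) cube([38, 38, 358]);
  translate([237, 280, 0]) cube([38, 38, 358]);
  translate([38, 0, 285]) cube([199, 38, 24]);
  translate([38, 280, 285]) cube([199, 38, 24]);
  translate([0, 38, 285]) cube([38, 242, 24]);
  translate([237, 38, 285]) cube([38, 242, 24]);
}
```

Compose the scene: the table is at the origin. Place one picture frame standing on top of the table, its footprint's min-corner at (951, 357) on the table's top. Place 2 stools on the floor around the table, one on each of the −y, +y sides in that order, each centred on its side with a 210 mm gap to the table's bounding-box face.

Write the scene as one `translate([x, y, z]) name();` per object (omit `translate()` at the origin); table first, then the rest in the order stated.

table();
translate([951, 357, 741]) picture_frame();
translate([725, -528, 0]) stool();
translate([725, 780, 0]) stool();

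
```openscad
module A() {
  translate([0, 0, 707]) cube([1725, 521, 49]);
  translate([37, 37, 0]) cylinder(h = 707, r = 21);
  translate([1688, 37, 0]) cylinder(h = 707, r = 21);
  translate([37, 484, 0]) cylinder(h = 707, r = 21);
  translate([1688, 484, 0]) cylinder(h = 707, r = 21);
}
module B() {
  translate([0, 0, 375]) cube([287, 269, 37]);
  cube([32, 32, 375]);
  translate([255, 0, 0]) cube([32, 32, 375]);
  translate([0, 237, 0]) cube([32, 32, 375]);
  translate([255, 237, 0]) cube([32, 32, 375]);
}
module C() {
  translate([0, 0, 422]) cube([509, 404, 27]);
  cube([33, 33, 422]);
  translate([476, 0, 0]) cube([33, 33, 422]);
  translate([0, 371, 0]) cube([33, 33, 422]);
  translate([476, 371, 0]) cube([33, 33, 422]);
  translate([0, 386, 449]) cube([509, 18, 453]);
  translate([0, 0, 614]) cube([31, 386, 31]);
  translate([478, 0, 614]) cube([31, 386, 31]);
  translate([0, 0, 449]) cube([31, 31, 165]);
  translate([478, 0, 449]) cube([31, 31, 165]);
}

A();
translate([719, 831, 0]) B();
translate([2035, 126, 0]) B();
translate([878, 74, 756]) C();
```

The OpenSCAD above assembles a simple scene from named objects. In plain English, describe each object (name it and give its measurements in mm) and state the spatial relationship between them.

A is a table with a 1725×521 mm rectangular top, 49 mm thick, top surface at z = 756 mm, supported by four round legs of 42 mm diameter, each leg's bounding box inset 16 mm from the nearest pair of top edges, running from the floor.

B is a four-legged stool. The seat is 287×269 mm, 37 mm thick, top at z = 412 mm. It stands on four square legs, each 32×32 mm in cross-section, from z = 0 to the seat underside, each flush with a corner of the seat.

C is a chair: 509×404 mm seat, 27 mm thick, top at z = 449 mm, on four 33 mm square corner legs flush with the seat edges. A 18 mm thick backrest slab spans the full seat width, extending 453 mm above the seat top, its back face flush with the seat's +y edge. Two armrests of 31×31 mm section run along each side from the seat's front edge to the front of the backrest, top faces 196 mm above the seat top and outer faces flush with the seat's x-edges; a 31×31 mm post under the front of each armrest stands on the seat at the front corner.

Two stools sit around the table at the +y, +x sides. The chair is on top of the table.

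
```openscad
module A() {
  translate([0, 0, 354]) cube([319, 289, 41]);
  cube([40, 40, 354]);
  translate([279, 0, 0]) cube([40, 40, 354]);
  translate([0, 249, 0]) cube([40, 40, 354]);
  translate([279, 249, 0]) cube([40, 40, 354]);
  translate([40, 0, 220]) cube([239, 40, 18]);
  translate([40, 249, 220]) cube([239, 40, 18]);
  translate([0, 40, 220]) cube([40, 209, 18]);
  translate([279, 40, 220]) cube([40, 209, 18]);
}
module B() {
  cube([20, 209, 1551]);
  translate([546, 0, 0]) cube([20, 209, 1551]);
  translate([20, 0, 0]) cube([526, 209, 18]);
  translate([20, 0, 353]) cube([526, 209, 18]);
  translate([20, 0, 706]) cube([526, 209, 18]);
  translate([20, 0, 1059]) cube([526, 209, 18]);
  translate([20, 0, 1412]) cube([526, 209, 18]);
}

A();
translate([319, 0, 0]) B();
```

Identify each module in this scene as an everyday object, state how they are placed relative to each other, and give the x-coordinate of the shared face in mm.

A is a stool. B is a bookshelf. The bookshelf is against the stool's +x side, with their −y faces flush. The x-coordinate of the shared face is 319 mm.

The stool's +x face and the bookshelf's −x face are both at x = 319 mm.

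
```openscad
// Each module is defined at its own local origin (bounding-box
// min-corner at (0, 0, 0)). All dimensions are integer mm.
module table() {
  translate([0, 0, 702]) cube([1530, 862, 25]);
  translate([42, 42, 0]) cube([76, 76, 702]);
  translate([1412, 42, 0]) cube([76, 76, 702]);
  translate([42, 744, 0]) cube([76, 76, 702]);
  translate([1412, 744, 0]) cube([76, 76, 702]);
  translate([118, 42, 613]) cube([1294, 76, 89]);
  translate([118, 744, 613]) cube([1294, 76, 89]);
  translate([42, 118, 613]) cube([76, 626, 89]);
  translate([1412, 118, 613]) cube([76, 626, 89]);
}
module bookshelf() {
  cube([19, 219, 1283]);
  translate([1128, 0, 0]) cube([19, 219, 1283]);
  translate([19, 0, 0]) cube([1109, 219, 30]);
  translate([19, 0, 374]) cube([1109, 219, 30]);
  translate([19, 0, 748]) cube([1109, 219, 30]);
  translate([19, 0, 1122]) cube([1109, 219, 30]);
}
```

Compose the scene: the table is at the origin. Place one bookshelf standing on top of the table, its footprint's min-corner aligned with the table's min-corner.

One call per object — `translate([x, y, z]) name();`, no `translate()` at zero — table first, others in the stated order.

table();
translate([0, 0, 727]) bookshelf();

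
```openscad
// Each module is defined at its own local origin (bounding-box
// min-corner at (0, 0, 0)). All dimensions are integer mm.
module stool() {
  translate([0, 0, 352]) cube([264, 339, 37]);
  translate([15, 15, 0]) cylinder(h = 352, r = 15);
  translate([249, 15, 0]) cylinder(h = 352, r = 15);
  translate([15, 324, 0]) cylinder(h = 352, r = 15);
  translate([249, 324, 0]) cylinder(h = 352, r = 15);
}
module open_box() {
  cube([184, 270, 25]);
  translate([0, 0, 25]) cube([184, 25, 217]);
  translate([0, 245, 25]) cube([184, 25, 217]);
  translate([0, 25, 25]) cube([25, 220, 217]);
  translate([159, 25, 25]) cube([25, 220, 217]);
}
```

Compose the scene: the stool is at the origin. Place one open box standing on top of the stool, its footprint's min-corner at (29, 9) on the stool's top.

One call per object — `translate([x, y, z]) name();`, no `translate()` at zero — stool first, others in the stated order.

stool();
translate([29, 9, 389]) open_box();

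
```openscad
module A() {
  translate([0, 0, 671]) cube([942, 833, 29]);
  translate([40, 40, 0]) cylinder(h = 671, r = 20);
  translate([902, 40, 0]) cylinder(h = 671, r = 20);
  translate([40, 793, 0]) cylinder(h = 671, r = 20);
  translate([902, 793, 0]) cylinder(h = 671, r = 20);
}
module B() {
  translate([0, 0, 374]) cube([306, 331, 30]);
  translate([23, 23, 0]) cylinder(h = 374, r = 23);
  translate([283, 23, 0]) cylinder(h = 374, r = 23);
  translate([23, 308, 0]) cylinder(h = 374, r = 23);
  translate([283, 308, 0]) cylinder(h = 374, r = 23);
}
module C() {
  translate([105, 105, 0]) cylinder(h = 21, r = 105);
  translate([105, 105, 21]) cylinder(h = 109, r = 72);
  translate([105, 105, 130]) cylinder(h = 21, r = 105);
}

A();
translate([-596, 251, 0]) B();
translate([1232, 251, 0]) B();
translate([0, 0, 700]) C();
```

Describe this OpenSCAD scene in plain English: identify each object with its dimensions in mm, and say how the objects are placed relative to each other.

A is a table with a 942×833 mm rectangular top, 29 mm thick, top surface at z = 700 mm, supported by four round legs of 40 mm diameter, each leg's bounding box inset 20 mm from the nearest pair of top edges, running from the floor.

B is a simple wooden stool: a rectangular seat 306 mm (x) by 331 mm (y), 30 mm thick, top face at z = 404 mm, on four round legs, each 46 mm in diameter. The legs rest on z = 0, each leg's axis is inset half a diameter from the nearest pair of seat edges (so the leg's bounding box is flush with the corner).

C is a spool: two coaxial disc flanges of radius 105 mm and thickness 21 mm, joined by a core cylinder of radius 72 mm and height 109 mm. The lower flange rests on z = 0 and the three cylinders share a vertical axis.

Two stools sit around the table at the −x, +x sides. The spool is on top of the table.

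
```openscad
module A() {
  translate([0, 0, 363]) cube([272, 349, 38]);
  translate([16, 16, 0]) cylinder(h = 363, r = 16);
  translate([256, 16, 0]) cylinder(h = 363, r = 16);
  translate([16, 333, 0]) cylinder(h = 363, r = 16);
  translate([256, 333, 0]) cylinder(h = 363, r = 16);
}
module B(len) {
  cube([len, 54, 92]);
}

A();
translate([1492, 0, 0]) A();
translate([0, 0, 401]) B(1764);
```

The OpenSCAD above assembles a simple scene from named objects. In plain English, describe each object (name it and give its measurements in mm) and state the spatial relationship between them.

A is a simple wooden stool: a rectangular seat 272 mm (x) by 349 mm (y), 38 mm thick, top face at z = 401 mm, on four round legs, each 32 mm in diameter. The legs rest on z = 0, each leg's axis is inset half a diameter from the nearest pair of seat edges (so the leg's bounding box is flush with the corner).

B is a rectangular beam 1764 mm long (x), 54 mm deep (y), 92 mm thick (z).

The beam spans the tops of two stools placed 1220 mm apart, resting at z = 401 mm.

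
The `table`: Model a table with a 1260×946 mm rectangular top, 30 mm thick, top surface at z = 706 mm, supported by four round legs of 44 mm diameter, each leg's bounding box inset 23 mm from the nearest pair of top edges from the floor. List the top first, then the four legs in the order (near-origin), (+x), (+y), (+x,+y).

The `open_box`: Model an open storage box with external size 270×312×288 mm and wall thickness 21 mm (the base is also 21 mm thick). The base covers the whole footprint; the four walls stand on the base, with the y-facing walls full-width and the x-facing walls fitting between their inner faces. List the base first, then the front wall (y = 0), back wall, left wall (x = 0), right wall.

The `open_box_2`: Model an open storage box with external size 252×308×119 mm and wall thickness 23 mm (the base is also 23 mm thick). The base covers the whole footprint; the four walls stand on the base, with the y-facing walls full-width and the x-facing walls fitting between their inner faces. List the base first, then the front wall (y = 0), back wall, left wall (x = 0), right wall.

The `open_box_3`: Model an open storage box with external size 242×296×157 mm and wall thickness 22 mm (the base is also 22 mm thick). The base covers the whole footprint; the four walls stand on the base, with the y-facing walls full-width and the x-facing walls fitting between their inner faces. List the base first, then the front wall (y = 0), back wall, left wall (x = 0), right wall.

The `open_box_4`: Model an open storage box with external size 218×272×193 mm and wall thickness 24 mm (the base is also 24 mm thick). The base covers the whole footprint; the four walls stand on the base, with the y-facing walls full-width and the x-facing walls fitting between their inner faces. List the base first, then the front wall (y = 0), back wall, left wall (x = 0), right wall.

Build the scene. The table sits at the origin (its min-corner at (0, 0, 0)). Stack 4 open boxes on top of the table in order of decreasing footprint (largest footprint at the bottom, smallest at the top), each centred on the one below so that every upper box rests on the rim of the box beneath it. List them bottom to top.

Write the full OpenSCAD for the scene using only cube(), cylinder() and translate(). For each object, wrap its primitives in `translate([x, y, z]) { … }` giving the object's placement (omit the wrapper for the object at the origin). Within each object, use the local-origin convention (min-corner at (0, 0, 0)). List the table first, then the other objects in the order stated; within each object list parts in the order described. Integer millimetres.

translate([0, 0, 676]) cube([1260, 946, 30]);
translate([45, 45, 0]) cylinder(h = 676, r = 22);
translate([1215, 45, 0]) cylinder(h = 676, r = 22);
translate([45, 901, 0]) cylinder(h = 676, r = 22);
translate([1215, 901, 0]) cylinder(h = 676, r = 22);
translate([495, 317, 706]) {
  cube([270, 312, 21]);
  translate([0, 0, 21]) cube([270, 21, 267]);
  translate([0, 291, 21]) cube([270, 21, 267]);
  translate([0, 21, 21]) cube([21, 270, 267]);
  translate([249, 21, 21]) cube([21, 270, 267]);
}
translate([504, 319, 994]) {
  cube([252, 308, 23]);
  translate([0, 0, 23]) cube([252, 23, 96]);
  translate([0, 285, 23]) cube([252, 23, 96]);
  translate([0, 23, 23]) cube([23, 262, 96]);
  translate([229, 23, 23]) cube([23, 262, 96]);
}
translate([509, 325, 1113]) {
  cube([242, 296, 22]);
  translate([0, 0, 22]) cube([242, 22, 135]);
  translate([0, 274, 22]) cube([242, 22, 135]);
  translate([0, 22, 22]) cube([22, 252, 135]);
  translate([220, 22, 22]) cube([22, 252, 135]);
}
translate([521, 337, 1270]) {
  cube([218, 272, 24]);
  translate([0, 0, 24]) cube([218, 24, 169]);
  translate([0, 248, 24]) cube([218, 24, 169]);
  translate([0, 24, 24]) cube([24, 224, 169]);
  translate([194, 24, 24]) cube([24, 224, 169]);
}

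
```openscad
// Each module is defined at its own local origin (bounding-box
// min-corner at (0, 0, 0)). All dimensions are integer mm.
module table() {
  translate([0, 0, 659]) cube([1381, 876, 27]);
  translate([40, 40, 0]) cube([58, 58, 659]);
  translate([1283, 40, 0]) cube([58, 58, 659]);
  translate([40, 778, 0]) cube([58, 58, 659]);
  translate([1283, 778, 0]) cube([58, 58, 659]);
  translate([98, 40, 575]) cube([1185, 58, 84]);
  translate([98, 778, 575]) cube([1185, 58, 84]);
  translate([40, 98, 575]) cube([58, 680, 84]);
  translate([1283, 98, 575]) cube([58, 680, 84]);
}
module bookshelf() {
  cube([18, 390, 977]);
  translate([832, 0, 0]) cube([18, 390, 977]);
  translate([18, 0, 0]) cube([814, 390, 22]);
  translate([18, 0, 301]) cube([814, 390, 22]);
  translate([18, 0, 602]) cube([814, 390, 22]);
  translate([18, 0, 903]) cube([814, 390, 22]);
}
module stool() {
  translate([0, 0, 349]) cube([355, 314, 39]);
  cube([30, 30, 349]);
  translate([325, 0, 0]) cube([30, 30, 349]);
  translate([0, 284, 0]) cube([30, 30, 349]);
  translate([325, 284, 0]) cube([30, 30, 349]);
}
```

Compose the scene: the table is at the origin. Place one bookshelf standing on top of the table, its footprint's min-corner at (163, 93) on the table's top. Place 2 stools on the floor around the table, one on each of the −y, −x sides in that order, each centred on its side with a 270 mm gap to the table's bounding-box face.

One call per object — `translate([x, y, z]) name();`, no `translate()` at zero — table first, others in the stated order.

table();
translate([163, 93, 686]) bookshelf();
translate([513, -584, 0]) stool();
translate([-625, 281, 0]) stool();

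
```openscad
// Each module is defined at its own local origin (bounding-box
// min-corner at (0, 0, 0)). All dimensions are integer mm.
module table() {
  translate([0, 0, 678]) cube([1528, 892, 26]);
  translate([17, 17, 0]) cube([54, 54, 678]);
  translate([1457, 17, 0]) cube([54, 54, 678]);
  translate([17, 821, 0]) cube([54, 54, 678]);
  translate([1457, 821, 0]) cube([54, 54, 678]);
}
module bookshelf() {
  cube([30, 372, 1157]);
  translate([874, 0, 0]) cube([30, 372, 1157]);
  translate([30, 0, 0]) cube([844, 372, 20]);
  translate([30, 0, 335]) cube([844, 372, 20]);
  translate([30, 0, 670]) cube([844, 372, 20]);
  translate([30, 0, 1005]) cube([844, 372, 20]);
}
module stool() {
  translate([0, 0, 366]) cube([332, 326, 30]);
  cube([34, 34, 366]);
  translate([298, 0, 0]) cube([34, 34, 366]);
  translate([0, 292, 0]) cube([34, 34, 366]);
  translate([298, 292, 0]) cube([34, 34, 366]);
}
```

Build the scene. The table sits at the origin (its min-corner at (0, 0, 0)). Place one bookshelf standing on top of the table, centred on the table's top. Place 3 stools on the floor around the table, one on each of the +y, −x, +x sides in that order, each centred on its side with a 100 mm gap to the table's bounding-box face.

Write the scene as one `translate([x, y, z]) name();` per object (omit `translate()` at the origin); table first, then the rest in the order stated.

table();
translate([312, 260, 704]) bookshelf();
translate([598, 992, 0]) stool();
translate([-432, 283, 0]) stool();
translate([1628, 283, 0]) stool();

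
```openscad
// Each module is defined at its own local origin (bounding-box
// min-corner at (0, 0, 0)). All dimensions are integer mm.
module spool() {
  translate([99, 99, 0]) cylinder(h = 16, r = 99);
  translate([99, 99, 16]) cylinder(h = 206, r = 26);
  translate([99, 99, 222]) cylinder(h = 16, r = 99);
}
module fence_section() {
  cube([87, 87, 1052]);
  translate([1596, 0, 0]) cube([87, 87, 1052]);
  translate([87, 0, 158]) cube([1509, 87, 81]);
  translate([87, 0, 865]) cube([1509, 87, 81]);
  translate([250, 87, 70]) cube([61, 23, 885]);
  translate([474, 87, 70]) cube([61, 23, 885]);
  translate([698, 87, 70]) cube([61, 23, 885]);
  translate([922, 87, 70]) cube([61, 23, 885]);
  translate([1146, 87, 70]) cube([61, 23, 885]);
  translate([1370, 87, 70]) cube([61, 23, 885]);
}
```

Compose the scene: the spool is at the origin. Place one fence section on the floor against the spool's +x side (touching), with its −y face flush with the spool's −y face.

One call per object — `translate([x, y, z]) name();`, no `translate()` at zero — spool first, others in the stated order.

spool();
translate([198, 0, 0]) fence_section();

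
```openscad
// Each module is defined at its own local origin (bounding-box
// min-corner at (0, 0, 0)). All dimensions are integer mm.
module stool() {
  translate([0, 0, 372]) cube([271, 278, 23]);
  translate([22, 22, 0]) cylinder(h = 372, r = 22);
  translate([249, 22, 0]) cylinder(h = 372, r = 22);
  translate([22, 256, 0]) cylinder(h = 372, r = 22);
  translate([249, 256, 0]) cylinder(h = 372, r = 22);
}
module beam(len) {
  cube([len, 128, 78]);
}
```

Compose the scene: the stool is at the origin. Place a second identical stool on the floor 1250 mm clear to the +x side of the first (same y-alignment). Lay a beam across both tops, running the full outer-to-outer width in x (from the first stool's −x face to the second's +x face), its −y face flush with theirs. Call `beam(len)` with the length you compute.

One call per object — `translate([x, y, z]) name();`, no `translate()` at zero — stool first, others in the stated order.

stool();
translate([1521, 0, 0]) stool();
translate([0, 0, 395]) beam(1792);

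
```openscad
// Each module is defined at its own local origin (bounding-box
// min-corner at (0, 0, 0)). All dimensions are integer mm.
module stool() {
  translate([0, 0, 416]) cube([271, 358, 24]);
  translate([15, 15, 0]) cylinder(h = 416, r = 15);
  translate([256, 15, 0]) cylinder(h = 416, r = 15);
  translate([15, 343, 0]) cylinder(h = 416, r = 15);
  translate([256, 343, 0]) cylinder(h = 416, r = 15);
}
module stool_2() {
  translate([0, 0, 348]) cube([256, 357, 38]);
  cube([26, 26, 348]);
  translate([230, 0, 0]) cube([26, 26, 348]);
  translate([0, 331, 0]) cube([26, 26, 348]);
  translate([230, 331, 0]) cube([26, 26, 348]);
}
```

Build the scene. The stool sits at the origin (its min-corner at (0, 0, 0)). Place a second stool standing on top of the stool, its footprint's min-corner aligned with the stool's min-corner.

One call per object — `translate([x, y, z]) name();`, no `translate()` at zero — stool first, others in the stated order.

stool();
translate([0, 0, 440]) stool_2();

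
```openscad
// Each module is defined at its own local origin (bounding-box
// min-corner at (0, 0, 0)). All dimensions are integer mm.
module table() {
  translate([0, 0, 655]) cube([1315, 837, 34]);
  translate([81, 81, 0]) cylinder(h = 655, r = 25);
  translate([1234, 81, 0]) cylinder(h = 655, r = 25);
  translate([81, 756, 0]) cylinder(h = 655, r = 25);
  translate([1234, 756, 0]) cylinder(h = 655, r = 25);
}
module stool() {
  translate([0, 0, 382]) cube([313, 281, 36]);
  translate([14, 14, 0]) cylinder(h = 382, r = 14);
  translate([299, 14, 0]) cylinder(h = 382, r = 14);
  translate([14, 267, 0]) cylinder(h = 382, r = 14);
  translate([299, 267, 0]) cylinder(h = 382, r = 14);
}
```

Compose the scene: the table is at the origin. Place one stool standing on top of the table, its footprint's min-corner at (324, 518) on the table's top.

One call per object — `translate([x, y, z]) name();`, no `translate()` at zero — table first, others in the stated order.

table();
translate([324, 518, 689]) stool();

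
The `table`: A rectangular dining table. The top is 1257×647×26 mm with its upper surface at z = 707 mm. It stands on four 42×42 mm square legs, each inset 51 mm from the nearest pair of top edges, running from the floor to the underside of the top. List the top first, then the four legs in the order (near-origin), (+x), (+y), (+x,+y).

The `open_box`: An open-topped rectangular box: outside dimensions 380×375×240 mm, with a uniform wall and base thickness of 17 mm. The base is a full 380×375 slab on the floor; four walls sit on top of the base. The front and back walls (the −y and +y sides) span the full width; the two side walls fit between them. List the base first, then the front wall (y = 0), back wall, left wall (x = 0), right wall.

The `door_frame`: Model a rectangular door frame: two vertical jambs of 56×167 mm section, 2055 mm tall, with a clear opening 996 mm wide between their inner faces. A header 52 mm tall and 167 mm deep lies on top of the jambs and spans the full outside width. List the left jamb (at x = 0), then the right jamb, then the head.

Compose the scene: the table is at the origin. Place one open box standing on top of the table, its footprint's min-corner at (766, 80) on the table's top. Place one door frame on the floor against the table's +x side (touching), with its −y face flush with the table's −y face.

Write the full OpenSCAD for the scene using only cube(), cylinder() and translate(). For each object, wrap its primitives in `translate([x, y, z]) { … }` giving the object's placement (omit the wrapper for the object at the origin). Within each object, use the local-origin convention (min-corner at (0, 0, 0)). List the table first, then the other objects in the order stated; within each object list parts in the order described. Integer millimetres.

translate([0, 0, 681]) cube([1257, 647, 26]);
translate([51, 51, 0]) cube([42, 42, 681]);
translate([1164, 51, 0]) cube([42, 42, 681]);
translate([51, 554, 0]) cube([42, 42, 681]);
translate([1164, 554, 0]) cube([42, 42, 681]);
translate([766, 80, 707]) {
  cube([380, 375, 17]);
  translate([0, 0, 17]) cube([380, 17, 223]);
  translate([0, 358, 17]) cube([380, 17, 223]);
  translate([0, 17, 17]) cube([17, 341, 223]);
  translate([363, 17, 17]) cube([17, 341, 223]);
}
translate([1257, 0, 0]) {
  cube([56, 167, 2055]);
  translate([1052, 0, 0]) cube([56, 167, 2055]);
  translate([0, 0, 2055]) cube([1108, 167, 52]);
}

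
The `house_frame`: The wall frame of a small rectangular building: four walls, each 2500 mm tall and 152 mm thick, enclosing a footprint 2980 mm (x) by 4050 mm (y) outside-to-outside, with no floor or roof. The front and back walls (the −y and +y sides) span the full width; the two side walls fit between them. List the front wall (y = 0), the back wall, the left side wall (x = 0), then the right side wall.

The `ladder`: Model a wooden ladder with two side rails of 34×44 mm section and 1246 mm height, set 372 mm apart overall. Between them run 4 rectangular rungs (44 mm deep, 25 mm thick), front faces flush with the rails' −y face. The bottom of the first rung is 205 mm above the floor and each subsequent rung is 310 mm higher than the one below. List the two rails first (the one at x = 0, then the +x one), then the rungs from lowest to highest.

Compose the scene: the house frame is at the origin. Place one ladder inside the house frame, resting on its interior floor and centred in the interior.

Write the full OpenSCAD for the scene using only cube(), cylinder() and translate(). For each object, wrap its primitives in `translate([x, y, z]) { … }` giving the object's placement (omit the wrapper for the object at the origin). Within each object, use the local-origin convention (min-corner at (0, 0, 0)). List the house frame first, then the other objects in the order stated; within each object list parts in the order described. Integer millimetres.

cube([2980, 152, 2500]);
translate([0, 3898, 0]) cube([2980, 152, 2500]);
translate([0, 152, 0]) cube([152, 3746, 2500]);
translate([2828, 152, 0]) cube([152, 3746, 2500]);
translate([1304, 2003, 0]) {
  cube([34, 44, 1246]);
  translate([338, 0, 0]) cube([34, 44, 1246]);
  translate([34, 0, 205]) cube([304, 44, 25]);
  translate([34, 0, 515]) cube([304, 44, 25]);
  translate([34, 0, 825]) cube([304, 44, 25]);
  translate([34, 0, 1135]) cube([304, 44, 25]);
}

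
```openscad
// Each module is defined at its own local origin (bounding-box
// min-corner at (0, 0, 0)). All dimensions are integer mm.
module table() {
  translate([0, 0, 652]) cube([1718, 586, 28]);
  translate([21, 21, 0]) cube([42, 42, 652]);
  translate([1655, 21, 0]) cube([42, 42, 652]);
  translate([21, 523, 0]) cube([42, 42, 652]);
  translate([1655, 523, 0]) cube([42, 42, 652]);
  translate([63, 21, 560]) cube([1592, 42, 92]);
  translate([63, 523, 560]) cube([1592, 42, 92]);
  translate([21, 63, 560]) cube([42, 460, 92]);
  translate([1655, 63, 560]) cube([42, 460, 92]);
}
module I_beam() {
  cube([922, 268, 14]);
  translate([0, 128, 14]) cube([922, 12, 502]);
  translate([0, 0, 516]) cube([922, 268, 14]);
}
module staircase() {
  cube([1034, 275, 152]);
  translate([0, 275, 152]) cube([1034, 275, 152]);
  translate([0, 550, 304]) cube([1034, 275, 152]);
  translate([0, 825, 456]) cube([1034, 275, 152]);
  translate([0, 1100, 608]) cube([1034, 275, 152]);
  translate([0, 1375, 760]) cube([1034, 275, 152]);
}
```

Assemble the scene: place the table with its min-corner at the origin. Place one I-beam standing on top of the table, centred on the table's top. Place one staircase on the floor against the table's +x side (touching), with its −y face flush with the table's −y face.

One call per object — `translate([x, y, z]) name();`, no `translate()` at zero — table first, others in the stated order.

table();
translate([398, 159, 680]) I_beam();
translate([1718, 0, 0]) staircase();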